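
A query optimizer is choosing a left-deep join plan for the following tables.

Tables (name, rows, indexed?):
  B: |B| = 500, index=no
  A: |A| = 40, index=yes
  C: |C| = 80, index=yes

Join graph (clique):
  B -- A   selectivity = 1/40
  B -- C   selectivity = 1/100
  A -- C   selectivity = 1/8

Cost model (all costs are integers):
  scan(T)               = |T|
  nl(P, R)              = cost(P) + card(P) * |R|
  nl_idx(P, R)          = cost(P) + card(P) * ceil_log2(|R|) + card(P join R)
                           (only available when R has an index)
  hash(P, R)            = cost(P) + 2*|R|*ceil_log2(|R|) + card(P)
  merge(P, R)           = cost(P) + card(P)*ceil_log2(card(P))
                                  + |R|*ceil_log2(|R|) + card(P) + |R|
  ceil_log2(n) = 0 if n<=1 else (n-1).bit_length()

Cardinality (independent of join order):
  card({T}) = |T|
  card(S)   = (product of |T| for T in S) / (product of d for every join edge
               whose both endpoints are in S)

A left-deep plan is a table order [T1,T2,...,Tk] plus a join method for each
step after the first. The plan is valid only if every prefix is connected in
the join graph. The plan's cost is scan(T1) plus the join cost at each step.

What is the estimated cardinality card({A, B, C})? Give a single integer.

Tables in S: A(40), B(500), C(80)
Edges inside S: B-A(d=40), B-C(d=100), A-C(d=8)
numerator = 40 * 500 * 80 = 1600000
denominator = 40 * 100 * 8 = 32000
card(S) = 1600000 / 32000 = 50

50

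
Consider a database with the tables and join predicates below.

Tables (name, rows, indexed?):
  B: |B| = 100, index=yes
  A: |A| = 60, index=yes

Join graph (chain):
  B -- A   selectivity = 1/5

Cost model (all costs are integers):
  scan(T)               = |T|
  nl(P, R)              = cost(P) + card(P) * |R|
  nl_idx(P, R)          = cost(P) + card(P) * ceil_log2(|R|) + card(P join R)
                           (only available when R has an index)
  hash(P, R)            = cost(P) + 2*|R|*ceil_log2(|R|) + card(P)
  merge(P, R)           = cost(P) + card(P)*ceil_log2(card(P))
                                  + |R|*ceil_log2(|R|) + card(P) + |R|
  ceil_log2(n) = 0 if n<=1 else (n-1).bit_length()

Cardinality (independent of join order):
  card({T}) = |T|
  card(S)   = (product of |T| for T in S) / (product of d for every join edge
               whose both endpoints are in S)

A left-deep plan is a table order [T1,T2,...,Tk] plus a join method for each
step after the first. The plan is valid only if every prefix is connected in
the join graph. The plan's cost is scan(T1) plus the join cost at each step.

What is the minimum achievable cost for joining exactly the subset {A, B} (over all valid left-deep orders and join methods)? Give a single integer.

Selinger DP over subsets of {A,B}:
  {B}: scan cost=100, card=100
  {A}: scan cost=60, card=60
  {AB}: card=1200; try (A,hash)→920, (B,merge)→1280, (A,merge)→1320, (B,hash)→1520, (B,nl_idx)→1680, (A,nl_idx)→1900 …(+2); best=920 via (A,hash)

920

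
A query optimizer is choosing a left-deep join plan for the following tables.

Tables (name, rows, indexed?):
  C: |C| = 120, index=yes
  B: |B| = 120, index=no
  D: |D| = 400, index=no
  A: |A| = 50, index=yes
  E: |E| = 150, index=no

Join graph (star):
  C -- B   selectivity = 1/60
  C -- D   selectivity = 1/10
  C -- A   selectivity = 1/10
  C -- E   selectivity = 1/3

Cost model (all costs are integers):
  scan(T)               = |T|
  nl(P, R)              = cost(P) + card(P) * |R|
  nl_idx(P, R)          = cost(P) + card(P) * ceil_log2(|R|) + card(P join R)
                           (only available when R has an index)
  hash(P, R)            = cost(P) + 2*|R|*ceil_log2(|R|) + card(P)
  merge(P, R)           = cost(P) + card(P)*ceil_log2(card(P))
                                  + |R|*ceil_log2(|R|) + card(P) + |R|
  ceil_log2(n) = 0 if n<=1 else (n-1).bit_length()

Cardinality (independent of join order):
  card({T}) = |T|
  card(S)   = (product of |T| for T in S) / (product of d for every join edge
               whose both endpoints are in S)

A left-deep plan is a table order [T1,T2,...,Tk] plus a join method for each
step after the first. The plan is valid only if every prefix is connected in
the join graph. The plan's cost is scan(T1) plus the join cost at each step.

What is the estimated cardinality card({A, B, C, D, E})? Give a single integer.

2400000

Tables in S: A(50), B(120), C(120), D(400), E(150)
Edges inside S: C-B(d=60), C-D(d=10), C-A(d=10), C-E(d=3)
numerator = 50 * 120 * 120 * 400 * 150 = 43200000000
denominator = 60 * 10 * 10 * 3 = 18000
card(S) = 43200000000 / 18000 = 2400000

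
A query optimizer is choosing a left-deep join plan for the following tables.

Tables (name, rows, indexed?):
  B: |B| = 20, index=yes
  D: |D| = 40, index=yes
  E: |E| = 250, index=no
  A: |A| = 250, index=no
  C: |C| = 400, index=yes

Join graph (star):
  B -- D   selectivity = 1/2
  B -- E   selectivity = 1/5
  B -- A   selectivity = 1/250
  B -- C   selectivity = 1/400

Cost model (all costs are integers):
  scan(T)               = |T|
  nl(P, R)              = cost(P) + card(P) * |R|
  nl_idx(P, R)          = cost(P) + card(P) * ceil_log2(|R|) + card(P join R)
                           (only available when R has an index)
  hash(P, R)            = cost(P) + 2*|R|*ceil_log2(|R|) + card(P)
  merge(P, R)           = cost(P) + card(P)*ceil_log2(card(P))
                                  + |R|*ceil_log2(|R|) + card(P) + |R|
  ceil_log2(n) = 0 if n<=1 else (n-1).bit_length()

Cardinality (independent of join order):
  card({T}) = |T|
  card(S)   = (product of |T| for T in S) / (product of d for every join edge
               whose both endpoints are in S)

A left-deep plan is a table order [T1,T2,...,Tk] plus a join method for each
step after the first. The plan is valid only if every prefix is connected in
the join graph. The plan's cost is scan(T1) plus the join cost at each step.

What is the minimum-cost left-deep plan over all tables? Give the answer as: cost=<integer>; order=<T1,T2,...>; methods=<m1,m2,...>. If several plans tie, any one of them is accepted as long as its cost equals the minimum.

Selinger DP (subsets sized 1..n):
  {B}: scan cost=20, card=20
  {D}: scan cost=40, card=40
  {E}: scan cost=250, card=250
  {A}: scan cost=250, card=250
  {C}: scan cost=400, card=400
  {BD}: card=400; try (B,hash)→280, (D,merge)→420, (B,merge)→440, (D,hash)→520, (D,nl_idx)→540, (B,nl_idx)→640 …(+2); best=280 via (B,hash)
  {BE}: card=1000; try (B,hash)→700, (E,merge)→2390, (B,nl_idx)→2500, (B,merge)→2620, (E,hash)→4040, (E,nl)→5020 …(+1); best=700 via (B,hash)
  {AB}: card=20; try (B,hash)→700, (B,nl_idx)→1520, (A,merge)→2390, (B,merge)→2620, (A,hash)→4040, (A,nl)→5020 …(+1); best=700 via (B,hash)
  {BC}: card=20; try (C,nl_idx)→220, (B,hash)→1000, (B,nl_idx)→2420, (C,merge)→4140, (B,merge)→4520, (C,hash)→7240 …(+2); best=220 via (C,nl_idx)
  {BDE}: card=20000; try (D,hash)→2180, (E,hash)→4680, (E,merge)→6530, (D,merge)→11980, (D,nl_idx)→26700, (D,nl)→40700 …(+1); best=2180 via (D,hash)
  {ABD}: card=400; try (D,merge)→1100, (D,hash)→1200, (D,nl_idx)→1220, (D,nl)→1500, (A,hash)→4680, (A,merge)→6530 …(+1); best=1100 via (D,merge)
  {BCD}: card=400; try (D,merge)→620, (D,hash)→720, (D,nl_idx)→740, (D,nl)→1020, (C,nl_idx)→4280, (C,hash)→7880 …(+2); best=620 via (D,merge)
  {ABE}: card=1000; try (E,merge)→3070, (E,hash)→4720, (E,nl)→5700, (A,hash)→5700, (A,merge)→13950, (A,nl)→250700; best=3070 via (E,merge)
  {BCE}: card=1000; try (E,merge)→2590, (E,hash)→4240, (E,nl)→5220, (C,hash)→8900, (C,nl_idx)→10700, (C,merge)→15700 …(+1); best=2590 via (E,merge)
  {ABC}: card=20; try (C,nl_idx)→900, (A,merge)→2590, (A,hash)→4240, (C,merge)→4820, (A,nl)→5220, (C,hash)→7920 …(+1); best=900 via (C,nl_idx)
  {ABDE}: card=20000; try (D,hash)→4550, (E,hash)→5500, (E,merge)→7350, (D,merge)→14350, (A,hash)→26180, (D,nl_idx)→29070 …(+4); best=4550 via (D,hash)
  {BCDE}: card=20000; try (D,hash)→4070, (E,hash)→5020, (E,merge)→6870, (D,merge)→13870, (D,nl_idx)→28590, (C,hash)→29380 …(+5); best=4070 via (D,hash)
  {ABCD}: card=400; try (D,merge)→1300, (D,hash)→1400, (D,nl_idx)→1420, (D,nl)→1700, (A,hash)→5020, (C,nl_idx)→5100 …(+5); best=1300 via (D,merge)
  {ABCE}: card=1000; try (E,merge)→3270, (E,hash)→4920, (E,nl)→5900, (A,hash)→7590, (C,hash)→11270, (C,nl_idx)→13070 …(+4); best=3270 via (E,merge)
  {ABCDE}: card=20000; try (D,hash)→4750, (E,hash)→5700, (E,merge)→7550, (D,merge)→14550, (A,hash)→28070, (D,nl_idx)→29270 …(+8); best=4750 via (D,hash)

cost=4750; order=A,B,C,E,D; methods=hash,nl_idx,merge,hash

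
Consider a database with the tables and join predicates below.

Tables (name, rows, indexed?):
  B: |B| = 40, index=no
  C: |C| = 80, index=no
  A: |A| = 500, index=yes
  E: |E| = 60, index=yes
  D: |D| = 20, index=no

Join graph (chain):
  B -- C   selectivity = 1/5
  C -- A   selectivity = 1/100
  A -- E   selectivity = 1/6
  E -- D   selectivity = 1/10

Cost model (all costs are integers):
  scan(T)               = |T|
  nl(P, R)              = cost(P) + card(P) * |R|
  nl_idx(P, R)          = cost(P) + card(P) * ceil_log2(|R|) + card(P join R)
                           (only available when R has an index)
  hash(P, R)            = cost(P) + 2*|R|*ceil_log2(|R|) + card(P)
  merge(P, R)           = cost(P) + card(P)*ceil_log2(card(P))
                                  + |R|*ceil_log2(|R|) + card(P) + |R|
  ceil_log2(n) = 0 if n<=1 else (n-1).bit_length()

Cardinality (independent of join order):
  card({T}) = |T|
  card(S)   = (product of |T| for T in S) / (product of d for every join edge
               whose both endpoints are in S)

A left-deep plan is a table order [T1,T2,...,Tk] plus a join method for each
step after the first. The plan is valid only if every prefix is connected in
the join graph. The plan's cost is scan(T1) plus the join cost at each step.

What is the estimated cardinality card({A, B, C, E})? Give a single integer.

Tables in S: A(500), B(40), C(80), E(60)
Edges inside S: B-C(d=5), C-A(d=100), A-E(d=6)
numerator = 500 * 40 * 80 * 60 = 96000000
denominator = 5 * 100 * 6 = 3000
card(S) = 96000000 / 3000 = 32000

32000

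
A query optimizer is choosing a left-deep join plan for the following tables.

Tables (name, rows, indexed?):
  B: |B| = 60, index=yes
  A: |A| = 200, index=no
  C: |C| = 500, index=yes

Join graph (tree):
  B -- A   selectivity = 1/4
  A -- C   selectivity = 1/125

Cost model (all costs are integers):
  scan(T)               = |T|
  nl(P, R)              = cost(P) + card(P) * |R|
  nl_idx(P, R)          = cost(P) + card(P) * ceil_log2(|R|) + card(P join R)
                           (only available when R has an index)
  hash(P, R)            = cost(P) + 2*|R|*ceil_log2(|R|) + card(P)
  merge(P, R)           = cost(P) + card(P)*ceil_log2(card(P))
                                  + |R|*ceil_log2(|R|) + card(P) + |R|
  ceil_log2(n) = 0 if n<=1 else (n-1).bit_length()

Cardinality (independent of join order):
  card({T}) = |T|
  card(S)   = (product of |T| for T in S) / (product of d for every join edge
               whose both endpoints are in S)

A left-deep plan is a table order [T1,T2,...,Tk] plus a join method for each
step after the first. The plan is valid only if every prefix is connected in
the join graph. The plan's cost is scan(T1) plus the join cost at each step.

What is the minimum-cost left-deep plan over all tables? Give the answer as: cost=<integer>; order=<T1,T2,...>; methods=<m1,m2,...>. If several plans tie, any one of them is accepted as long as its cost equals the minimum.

cost=4320; order=A,C,B; methods=nl_idx,hash

Selinger DP (subsets sized 1..n):
  {B}: scan cost=60, card=60
  {A}: scan cost=200, card=200
  {C}: scan cost=500, card=500
  {AB}: card=3000; try (B,hash)→1120, (A,merge)→2280, (B,merge)→2420, (A,hash)→3320, (B,nl_idx)→4400, (A,nl)→12060 …(+1); best=1120 via (B,hash)
  {AC}: card=800; try (C,nl_idx)→2800, (A,hash)→4200, (C,merge)→7000, (A,merge)→7300, (C,hash)→9400, (C,nl)→100200 …(+1); best=2800 via (C,nl_idx)
  {ABC}: card=12000; try (B,hash)→4320, (B,merge)→12020, (C,hash)→13120, (B,nl_idx)→19600, (C,nl_idx)→40120, (C,merge)→45120 …(+2); best=4320 via (B,hash)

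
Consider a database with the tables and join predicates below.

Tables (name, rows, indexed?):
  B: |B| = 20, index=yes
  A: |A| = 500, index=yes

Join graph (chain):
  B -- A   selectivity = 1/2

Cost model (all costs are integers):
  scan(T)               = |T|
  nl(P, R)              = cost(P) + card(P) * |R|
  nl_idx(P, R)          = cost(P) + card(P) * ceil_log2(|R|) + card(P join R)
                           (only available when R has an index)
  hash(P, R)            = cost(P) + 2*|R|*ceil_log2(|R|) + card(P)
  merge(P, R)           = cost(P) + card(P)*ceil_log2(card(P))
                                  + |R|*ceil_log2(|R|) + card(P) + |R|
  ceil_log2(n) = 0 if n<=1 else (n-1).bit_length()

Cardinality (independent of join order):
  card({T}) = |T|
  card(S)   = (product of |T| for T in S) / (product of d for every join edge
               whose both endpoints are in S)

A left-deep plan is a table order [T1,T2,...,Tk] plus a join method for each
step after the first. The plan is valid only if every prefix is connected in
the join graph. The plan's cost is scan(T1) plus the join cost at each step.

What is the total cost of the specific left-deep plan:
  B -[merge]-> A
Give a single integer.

5140

step 1: scan B: cost=20, card=20
step 2: join A via merge
    card(P join A) = 20*500/(2) = 5000
    cost = 20 + 20*5 + 500*9 + 20 + 500 = 5140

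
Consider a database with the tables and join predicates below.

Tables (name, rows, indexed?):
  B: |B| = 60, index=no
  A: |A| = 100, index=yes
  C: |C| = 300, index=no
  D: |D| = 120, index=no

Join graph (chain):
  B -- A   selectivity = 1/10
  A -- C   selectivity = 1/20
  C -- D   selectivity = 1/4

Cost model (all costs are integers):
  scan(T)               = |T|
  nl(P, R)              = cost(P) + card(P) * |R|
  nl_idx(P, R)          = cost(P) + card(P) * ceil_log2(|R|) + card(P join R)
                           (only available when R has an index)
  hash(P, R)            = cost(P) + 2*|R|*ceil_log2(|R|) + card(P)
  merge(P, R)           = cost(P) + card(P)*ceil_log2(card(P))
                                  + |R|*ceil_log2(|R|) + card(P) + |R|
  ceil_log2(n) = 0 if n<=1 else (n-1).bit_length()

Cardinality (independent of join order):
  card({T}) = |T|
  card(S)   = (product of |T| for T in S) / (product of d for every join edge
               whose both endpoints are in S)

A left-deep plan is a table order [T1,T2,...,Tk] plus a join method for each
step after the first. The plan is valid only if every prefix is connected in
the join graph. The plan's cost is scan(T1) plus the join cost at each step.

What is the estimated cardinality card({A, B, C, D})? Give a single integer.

Tables in S: A(100), B(60), C(300), D(120)
Edges inside S: B-A(d=10), A-C(d=20), C-D(d=4)
numerator = 100 * 60 * 300 * 120 = 216000000
denominator = 10 * 20 * 4 = 800
card(S) = 216000000 / 800 = 270000

270000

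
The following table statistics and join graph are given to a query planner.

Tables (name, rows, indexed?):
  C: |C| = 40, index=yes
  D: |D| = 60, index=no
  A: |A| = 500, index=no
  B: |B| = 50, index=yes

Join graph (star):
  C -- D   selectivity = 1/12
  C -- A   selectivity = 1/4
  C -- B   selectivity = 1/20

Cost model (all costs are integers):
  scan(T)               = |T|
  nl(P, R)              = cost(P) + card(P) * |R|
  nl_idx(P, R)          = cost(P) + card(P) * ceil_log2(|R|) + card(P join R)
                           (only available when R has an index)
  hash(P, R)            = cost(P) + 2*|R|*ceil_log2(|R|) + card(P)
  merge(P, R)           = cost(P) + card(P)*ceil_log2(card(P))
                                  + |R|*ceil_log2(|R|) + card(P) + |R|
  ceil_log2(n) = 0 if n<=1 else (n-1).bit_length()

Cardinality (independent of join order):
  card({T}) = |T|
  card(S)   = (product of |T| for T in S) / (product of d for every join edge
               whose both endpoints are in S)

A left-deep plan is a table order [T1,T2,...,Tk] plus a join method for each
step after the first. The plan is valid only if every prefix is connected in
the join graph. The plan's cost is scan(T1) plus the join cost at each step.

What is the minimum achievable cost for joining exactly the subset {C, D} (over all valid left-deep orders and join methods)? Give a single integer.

Selinger DP over subsets of {C,D}:
  {C}: scan cost=40, card=40
  {D}: scan cost=60, card=60
  {CD}: card=200; try (C,hash)→600, (C,nl_idx)→620, (D,merge)→740, (C,merge)→760, (D,hash)→800, (D,nl)→2440 …(+1); best=600 via (C,hash)

600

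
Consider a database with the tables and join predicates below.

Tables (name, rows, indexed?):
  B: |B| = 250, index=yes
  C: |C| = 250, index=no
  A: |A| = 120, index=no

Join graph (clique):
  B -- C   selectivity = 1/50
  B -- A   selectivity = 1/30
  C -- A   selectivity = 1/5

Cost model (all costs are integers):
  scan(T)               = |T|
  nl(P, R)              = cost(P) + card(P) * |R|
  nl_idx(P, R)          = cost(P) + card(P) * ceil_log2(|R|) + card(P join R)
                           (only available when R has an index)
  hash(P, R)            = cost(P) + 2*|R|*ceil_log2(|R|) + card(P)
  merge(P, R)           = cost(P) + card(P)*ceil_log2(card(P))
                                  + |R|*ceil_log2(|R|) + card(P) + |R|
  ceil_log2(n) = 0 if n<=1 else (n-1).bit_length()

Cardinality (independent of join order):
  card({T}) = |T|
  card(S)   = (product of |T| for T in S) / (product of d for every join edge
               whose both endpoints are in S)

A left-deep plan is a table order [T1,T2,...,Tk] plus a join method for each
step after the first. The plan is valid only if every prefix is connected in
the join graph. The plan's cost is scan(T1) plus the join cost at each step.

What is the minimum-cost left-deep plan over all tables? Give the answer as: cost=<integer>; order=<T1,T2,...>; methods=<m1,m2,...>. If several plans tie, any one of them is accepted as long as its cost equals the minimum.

cost=6430; order=C,B,A; methods=nl_idx,hash

Selinger DP (subsets sized 1..n):
  {B}: scan cost=250, card=250
  {C}: scan cost=250, card=250
  {A}: scan cost=120, card=120
  {BC}: card=1250; try (B,nl_idx)→3500, (C,hash)→4500, (B,hash)→4500, (C,merge)→4750, (B,merge)→4750, (C,nl)→62750 …(+1); best=3500 via (B,nl_idx)
  {AB}: card=1000; try (B,nl_idx)→2080, (A,hash)→2180, (B,merge)→3330, (A,merge)→3460, (B,hash)→4240, (B,nl)→30120 …(+1); best=2080 via (B,nl_idx)
  {AC}: card=6000; try (A,hash)→2180, (C,merge)→3330, (A,merge)→3460, (C,hash)→4240, (C,nl)→30120, (A,nl)→30250; best=2180 via (A,hash)
  {ABC}: card=1000; try (A,hash)→6430, (C,hash)→7080, (B,hash)→12180, (C,merge)→15330, (A,merge)→19460, (B,nl_idx)→51180 …(+4); best=6430 via (A,hash)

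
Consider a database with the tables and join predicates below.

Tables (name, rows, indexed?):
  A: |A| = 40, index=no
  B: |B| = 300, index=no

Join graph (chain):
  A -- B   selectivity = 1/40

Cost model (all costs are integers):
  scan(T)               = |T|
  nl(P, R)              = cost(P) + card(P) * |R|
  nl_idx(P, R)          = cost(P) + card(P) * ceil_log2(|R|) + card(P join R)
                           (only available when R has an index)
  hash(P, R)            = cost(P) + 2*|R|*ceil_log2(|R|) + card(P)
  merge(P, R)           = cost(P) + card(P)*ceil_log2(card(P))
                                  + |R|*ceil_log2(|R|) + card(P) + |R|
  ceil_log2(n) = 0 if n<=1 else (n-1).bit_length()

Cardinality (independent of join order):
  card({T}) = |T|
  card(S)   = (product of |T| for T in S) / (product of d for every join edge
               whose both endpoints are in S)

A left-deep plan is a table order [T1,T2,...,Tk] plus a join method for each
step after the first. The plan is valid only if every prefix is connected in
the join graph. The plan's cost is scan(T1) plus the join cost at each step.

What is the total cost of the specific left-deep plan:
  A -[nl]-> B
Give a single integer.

12040

step 1: scan A: cost=40, card=40
step 2: join B via nl
    card(P join B) = 40*300/(40) = 300
    cost = 40 + 40*300 = 12040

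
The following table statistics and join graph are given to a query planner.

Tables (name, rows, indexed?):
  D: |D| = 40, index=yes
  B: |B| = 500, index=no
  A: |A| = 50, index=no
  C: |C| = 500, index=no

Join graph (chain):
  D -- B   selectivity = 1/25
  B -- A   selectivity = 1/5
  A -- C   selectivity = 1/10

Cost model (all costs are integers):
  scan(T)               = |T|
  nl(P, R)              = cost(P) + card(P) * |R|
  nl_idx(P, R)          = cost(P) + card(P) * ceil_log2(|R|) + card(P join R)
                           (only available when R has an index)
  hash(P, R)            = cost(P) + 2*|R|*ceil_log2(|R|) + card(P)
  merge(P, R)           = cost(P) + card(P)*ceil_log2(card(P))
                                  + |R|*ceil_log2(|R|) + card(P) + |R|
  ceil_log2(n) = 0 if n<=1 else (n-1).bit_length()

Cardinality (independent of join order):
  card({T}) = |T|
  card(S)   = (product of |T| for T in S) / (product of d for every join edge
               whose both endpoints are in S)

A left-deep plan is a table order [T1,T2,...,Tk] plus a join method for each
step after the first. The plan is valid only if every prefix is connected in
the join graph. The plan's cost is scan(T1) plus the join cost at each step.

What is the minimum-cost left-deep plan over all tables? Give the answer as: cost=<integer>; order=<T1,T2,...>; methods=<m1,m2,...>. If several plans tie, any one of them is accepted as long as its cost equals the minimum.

Selinger DP (subsets sized 1..n):
  {D}: scan cost=40, card=40
  {B}: scan cost=500, card=500
  {A}: scan cost=50, card=50
  {C}: scan cost=500, card=500
  {BD}: card=800; try (D,hash)→1480, (D,nl_idx)→4300, (B,merge)→5320, (D,merge)→5780, (B,hash)→9080, (B,nl)→20040 …(+1); best=1480 via (D,hash)
  {AB}: card=5000; try (A,hash)→1600, (B,merge)→5400, (A,merge)→5850, (B,hash)→9100, (B,nl)→25050, (A,nl)→25500; best=1600 via (A,hash)
  {AC}: card=2500; try (A,hash)→1600, (C,merge)→5400, (A,merge)→5850, (C,hash)→9100, (C,nl)→25050, (A,nl)→25500; best=1600 via (A,hash)
  {ABD}: card=8000; try (A,hash)→2880, (D,hash)→7080, (A,merge)→10630, (D,nl_idx)→39600, (A,nl)→41480, (D,merge)→71880 …(+1); best=2880 via (A,hash)
  {ABC}: card=250000; try (B,hash)→13100, (C,hash)→15600, (B,merge)→39100, (C,merge)→76600, (B,nl)→1251600, (C,nl)→2501600; best=13100 via (B,hash)
  {ABCD}: card=400000; try (C,hash)→19880, (C,merge)→119880, (D,hash)→263580, (D,nl_idx)→1913100, (C,nl)→4002880, (D,merge)→4763380 …(+1); best=19880 via (C,hash)

cost=19880; order=B,D,A,C; methods=hash,hash,hash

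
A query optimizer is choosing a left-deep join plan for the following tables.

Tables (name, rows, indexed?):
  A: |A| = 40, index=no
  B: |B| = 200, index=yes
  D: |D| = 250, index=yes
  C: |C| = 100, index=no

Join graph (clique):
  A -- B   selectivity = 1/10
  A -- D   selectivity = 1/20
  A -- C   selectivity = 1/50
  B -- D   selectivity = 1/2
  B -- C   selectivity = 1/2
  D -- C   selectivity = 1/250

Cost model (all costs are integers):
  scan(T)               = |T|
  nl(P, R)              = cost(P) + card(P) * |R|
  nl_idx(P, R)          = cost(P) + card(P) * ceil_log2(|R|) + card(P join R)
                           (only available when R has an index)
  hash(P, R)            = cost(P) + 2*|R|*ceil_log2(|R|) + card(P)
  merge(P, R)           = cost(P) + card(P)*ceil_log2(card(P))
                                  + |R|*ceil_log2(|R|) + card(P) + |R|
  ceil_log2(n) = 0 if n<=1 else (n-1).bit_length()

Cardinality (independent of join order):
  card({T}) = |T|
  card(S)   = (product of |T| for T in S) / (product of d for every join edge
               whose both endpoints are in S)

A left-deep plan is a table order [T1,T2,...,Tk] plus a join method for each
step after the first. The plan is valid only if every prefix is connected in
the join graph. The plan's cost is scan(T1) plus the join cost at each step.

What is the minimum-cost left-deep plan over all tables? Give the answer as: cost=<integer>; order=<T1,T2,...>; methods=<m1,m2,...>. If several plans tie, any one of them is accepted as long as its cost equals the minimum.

cost=1376; order=C,A,D,B; methods=hash,nl_idx,nl_idx

Selinger DP (subsets sized 1..n):
  {A}: scan cost=40, card=40
  {B}: scan cost=200, card=200
  {D}: scan cost=250, card=250
  {C}: scan cost=100, card=100
  {AB}: card=800; try (A,hash)→880, (B,nl_idx)→1160, (B,merge)→2120, (A,merge)→2280, (B,hash)→3280, (B,nl)→8040 …(+1); best=880 via (A,hash)
  {AD}: card=500; try (D,nl_idx)→860, (A,hash)→980, (D,merge)→2570, (A,merge)→2780, (D,hash)→4080, (D,nl)→10040 …(+1); best=860 via (D,nl_idx)
  {AC}: card=80; try (A,hash)→680, (C,merge)→1120, (A,merge)→1180, (C,hash)→1480, (C,nl)→4040, (A,nl)→4100; best=680 via (A,hash)
  {BD}: card=25000; try (B,hash)→3700, (D,merge)→4250, (B,merge)→4300, (D,hash)→4400, (D,nl_idx)→26800, (B,nl_idx)→27250 …(+2); best=3700 via (B,hash)
  {BC}: card=10000; try (C,hash)→1800, (B,merge)→2700, (C,merge)→2800, (B,hash)→3400, (B,nl_idx)→10900, (B,nl)→20100 …(+1); best=1800 via (C,hash)
  {CD}: card=100; try (D,nl_idx)→1000, (C,hash)→1900, (D,merge)→3150, (C,merge)→3300, (D,hash)→4200, (D,nl)→25100 …(+1); best=1000 via (D,nl_idx)
  {ABD}: card=5000; try (B,hash)→4560, (D,hash)→5680, (B,merge)→7660, (B,nl_idx)→9860, (D,merge)→11930, (D,nl_idx)→12280 …(+5); best=4560 via (B,hash)
  {ABC}: card=800; try (B,nl_idx)→2120, (C,hash)→3080, (B,merge)→3120, (B,hash)→3960, (C,merge)→10480, (A,hash)→12280 …(+4); best=2120 via (B,nl_idx)
  {ACD}: card=4; try (D,nl_idx)→1324, (A,hash)→1580, (A,merge)→2080, (C,hash)→2760, (D,merge)→3570, (D,hash)→4760 …(+4); best=1324 via (D,nl_idx)
  {BCD}: card=5000; try (B,merge)→3600, (B,hash)→4300, (B,nl_idx)→6800, (D,hash)→15800, (B,nl)→21000, (C,hash)→30100 …(+5); best=3600 via (B,merge)
  {ABCD}: card=20; try (B,nl_idx)→1376, (B,nl)→2124, (B,merge)→3136, (B,hash)→4528, (D,hash)→6920, (D,nl_idx)→8540 …(+8); best=1376 via (B,nl_idx)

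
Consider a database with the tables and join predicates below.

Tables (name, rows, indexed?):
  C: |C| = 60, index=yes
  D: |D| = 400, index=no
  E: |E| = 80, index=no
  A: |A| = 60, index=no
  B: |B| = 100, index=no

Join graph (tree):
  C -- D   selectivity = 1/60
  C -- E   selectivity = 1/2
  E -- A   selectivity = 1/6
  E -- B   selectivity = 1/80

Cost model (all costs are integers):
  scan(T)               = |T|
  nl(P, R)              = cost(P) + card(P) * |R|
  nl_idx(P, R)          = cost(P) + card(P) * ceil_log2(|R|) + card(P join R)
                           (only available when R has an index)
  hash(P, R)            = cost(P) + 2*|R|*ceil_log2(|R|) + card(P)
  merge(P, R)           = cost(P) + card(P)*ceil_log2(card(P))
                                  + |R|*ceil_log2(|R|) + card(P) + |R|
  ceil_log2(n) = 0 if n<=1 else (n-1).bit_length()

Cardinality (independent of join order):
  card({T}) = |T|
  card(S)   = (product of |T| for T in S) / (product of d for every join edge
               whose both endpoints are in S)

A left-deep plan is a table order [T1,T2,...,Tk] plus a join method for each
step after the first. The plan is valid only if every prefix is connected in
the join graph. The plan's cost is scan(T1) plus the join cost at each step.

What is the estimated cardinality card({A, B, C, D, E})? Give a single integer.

200000

Tables in S: A(60), B(100), C(60), D(400), E(80)
Edges inside S: C-D(d=60), C-E(d=2), E-A(d=6), E-B(d=80)
numerator = 60 * 100 * 60 * 400 * 80 = 11520000000
denominator = 60 * 2 * 6 * 80 = 57600
card(S) = 11520000000 / 57600 = 200000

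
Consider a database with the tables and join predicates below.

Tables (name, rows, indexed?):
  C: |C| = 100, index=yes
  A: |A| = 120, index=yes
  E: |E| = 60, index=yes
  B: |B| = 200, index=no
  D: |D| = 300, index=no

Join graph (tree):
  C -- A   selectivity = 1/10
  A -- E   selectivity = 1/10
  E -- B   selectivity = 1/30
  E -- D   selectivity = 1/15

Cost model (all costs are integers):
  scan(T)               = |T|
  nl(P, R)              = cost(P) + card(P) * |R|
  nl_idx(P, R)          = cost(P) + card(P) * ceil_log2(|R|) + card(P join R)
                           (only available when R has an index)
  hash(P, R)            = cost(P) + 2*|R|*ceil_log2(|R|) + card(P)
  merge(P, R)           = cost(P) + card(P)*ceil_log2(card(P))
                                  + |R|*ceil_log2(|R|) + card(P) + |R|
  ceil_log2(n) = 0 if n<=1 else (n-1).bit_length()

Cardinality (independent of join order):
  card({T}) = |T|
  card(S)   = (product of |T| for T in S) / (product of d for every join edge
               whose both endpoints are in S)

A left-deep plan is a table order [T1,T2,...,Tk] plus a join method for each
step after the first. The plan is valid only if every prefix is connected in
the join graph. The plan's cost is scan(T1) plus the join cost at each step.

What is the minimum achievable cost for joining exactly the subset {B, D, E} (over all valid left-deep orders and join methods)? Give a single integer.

Selinger DP over subsets of {B,D,E}:
  {E}: scan cost=60, card=60
  {B}: scan cost=200, card=200
  {D}: scan cost=300, card=300
  {BE}: card=400; try (E,hash)→1120, (E,nl_idx)→1800, (B,merge)→2280, (E,merge)→2420, (B,hash)→3320, (B,nl)→12060 …(+1); best=1120 via (E,hash)
  {DE}: card=1200; try (E,hash)→1320, (E,nl_idx)→3300, (D,merge)→3480, (E,merge)→3720, (D,hash)→5520, (D,nl)→18060 …(+1); best=1320 via (E,hash)
  {BDE}: card=8000; try (B,hash)→5720, (D,hash)→6920, (D,merge)→8120, (B,merge)→17520, (D,nl)→121120, (B,nl)→241320; best=5720 via (B,hash)

5720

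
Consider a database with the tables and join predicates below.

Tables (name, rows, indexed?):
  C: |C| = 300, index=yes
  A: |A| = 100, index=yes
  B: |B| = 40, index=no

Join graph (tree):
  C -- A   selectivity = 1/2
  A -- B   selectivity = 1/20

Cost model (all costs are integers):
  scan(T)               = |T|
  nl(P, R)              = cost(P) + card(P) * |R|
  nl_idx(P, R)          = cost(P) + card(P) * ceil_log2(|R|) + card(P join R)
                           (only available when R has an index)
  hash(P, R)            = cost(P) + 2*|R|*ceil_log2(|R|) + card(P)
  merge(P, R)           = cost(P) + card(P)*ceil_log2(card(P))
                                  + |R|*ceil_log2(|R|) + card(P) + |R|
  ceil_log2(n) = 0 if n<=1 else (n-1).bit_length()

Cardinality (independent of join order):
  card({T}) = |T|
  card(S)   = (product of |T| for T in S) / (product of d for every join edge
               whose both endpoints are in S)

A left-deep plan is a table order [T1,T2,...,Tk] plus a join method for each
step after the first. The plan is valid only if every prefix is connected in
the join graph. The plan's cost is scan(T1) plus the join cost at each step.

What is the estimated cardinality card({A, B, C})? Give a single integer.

30000

Tables in S: A(100), B(40), C(300)
Edges inside S: C-A(d=2), A-B(d=20)
numerator = 100 * 40 * 300 = 1200000
denominator = 2 * 20 = 40
card(S) = 1200000 / 40 = 30000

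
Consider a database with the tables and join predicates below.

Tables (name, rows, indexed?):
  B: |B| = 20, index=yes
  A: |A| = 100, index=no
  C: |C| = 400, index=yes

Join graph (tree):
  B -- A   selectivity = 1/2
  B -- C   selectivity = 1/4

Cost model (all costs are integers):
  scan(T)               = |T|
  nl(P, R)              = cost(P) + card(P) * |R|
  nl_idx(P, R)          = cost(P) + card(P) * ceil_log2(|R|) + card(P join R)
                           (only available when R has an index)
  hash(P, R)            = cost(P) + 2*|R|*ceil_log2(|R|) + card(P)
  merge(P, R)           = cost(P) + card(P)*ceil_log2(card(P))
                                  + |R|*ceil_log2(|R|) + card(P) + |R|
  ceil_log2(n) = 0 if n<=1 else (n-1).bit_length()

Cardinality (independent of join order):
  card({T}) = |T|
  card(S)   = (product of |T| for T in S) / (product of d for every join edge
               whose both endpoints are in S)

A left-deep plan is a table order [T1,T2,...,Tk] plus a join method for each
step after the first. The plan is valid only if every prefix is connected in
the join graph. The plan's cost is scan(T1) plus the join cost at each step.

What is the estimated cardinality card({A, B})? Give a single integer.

1000

Tables in S: A(100), B(20)
Edges inside S: B-A(d=2)
numerator = 100 * 20 = 2000
denominator = 2 = 2
card(S) = 2000 / 2 = 1000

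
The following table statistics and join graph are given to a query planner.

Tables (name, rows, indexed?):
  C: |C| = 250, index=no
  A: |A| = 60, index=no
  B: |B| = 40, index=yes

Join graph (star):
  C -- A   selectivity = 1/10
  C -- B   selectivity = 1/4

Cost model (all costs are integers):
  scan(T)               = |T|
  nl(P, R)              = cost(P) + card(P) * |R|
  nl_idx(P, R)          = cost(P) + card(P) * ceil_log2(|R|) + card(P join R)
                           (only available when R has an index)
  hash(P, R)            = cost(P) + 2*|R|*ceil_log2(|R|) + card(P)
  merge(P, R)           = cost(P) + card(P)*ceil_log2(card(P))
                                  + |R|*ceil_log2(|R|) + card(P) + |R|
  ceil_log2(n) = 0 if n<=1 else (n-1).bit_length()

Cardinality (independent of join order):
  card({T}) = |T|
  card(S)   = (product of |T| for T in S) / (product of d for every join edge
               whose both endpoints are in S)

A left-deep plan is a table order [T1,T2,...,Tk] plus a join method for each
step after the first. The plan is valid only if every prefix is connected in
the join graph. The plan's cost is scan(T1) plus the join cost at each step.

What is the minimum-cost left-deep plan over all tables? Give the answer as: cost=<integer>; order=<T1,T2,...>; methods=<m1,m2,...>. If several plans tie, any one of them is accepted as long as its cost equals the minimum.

Selinger DP (subsets sized 1..n):
  {C}: scan cost=250, card=250
  {A}: scan cost=60, card=60
  {B}: scan cost=40, card=40
  {AC}: card=1500; try (A,hash)→1220, (C,merge)→2730, (A,merge)→2920, (C,hash)→4120, (C,nl)→15060, (A,nl)→15250; best=1220 via (A,hash)
  {BC}: card=2500; try (B,hash)→980, (C,merge)→2570, (B,merge)→2780, (C,hash)→4080, (B,nl_idx)→4250, (C,nl)→10040 …(+1); best=980 via (B,hash)
  {ABC}: card=15000; try (B,hash)→3200, (A,hash)→4200, (B,merge)→19500, (B,nl_idx)→25220, (A,merge)→33900, (B,nl)→61220 …(+1); best=3200 via (B,hash)

cost=3200; order=C,A,B; methods=hash,hash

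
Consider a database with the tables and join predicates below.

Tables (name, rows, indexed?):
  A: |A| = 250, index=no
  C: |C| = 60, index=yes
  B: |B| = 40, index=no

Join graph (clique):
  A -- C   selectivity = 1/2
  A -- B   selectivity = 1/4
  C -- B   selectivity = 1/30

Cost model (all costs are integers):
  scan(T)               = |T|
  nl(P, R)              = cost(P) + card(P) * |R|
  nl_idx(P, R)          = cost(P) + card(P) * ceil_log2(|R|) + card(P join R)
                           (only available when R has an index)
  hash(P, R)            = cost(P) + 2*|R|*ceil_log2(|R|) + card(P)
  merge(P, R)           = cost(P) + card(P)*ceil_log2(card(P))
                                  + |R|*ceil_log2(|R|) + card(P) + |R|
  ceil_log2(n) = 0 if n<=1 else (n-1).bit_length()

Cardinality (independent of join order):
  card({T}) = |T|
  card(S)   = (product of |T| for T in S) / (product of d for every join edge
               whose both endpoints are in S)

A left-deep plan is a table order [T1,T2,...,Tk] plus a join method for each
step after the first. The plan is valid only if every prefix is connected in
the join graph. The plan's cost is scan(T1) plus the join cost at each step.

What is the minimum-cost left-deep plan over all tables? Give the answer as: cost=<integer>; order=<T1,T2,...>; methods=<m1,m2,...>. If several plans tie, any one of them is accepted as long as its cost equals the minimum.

Selinger DP (subsets sized 1..n):
  {A}: scan cost=250, card=250
  {C}: scan cost=60, card=60
  {B}: scan cost=40, card=40
  {AC}: card=7500; try (C,hash)→1220, (A,merge)→2730, (C,merge)→2920, (A,hash)→4120, (C,nl_idx)→9250, (A,nl)→15060 …(+1); best=1220 via (C,hash)
  {AB}: card=2500; try (B,hash)→980, (A,merge)→2570, (B,merge)→2780, (A,hash)→4080, (A,nl)→10040, (B,nl)→10250; best=980 via (B,hash)
  {BC}: card=80; try (C,nl_idx)→360, (B,hash)→600, (C,merge)→740, (B,merge)→760, (C,hash)→800, (C,nl)→2440 …(+1); best=360 via (C,nl_idx)
  {ABC}: card=2500; try (A,merge)→3250, (C,hash)→4200, (A,hash)→4440, (B,hash)→9200, (C,nl_idx)→18480, (A,nl)→20360 …(+4); best=3250 via (A,merge)

cost=3250; order=B,C,A; methods=nl_idx,merge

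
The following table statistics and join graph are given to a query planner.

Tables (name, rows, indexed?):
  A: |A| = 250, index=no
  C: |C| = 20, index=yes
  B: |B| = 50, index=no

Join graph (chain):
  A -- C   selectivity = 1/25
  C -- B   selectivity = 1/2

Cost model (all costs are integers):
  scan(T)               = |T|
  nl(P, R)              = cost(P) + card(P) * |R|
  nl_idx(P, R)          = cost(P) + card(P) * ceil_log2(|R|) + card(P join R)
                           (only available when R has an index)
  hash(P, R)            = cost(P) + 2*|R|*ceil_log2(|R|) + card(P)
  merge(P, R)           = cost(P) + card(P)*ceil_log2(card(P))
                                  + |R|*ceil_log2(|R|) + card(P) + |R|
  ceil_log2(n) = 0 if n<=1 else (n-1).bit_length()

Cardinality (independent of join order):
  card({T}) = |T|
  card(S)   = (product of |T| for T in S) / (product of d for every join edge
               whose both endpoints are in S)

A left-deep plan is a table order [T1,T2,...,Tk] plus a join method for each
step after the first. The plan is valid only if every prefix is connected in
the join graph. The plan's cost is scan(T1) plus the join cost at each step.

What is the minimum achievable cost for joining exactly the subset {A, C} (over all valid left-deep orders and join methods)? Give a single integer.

700

Selinger DP over subsets of {A,C}:
  {A}: scan cost=250, card=250
  {C}: scan cost=20, card=20
  {AC}: card=200; try (C,hash)→700, (C,nl_idx)→1700, (A,merge)→2390, (C,merge)→2620, (A,hash)→4040, (A,nl)→5020 …(+1); best=700 via (C,hash)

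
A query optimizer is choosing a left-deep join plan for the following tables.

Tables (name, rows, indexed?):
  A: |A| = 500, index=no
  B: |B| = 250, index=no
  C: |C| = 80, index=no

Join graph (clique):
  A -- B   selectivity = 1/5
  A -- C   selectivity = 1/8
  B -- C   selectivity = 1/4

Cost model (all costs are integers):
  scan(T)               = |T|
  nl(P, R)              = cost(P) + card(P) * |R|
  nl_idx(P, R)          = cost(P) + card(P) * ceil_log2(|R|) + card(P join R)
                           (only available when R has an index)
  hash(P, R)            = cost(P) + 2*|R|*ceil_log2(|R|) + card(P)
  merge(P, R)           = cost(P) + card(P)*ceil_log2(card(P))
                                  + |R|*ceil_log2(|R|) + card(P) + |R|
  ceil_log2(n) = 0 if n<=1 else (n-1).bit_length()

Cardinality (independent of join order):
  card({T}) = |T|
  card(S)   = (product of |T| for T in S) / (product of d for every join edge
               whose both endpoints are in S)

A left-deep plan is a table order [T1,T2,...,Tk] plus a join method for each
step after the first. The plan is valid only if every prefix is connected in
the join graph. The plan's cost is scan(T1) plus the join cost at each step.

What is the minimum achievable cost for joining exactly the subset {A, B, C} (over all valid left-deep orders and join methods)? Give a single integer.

Selinger DP over subsets of {A,B,C}:
  {A}: scan cost=500, card=500
  {B}: scan cost=250, card=250
  {C}: scan cost=80, card=80
  {AB}: card=25000; try (B,hash)→5000, (A,merge)→7500, (B,merge)→7750, (A,hash)→9500, (A,nl)→125250, (B,nl)→125500; best=5000 via (B,hash)
  {AC}: card=5000; try (C,hash)→2120, (A,merge)→5720, (C,merge)→6140, (A,hash)→9160, (A,nl)→40080, (C,nl)→40500; best=2120 via (C,hash)
  {BC}: card=5000; try (C,hash)→1620, (B,merge)→2970, (C,merge)→3140, (B,hash)→4160, (B,nl)→20080, (C,nl)→20250; best=1620 via (C,hash)
  {ABC}: card=62500; try (B,hash)→11120, (A,hash)→15620, (C,hash)→31120, (B,merge)→74370, (A,merge)→76620, (C,merge)→405640 …(+3); best=11120 via (B,hash)

11120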